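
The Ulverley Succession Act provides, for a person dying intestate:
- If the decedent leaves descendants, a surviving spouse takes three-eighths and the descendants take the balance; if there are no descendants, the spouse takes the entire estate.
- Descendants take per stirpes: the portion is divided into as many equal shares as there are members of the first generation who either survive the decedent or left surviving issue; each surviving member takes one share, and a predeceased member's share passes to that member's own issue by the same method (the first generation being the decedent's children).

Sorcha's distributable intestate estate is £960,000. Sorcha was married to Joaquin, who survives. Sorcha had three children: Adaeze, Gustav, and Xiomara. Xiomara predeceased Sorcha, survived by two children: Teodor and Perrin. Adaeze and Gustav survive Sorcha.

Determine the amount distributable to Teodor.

Teodor receives £100,000.

Joaquin takes three-eighths of £960,000 = £360,000. The remaining £600,000 passes to the descendants.
The descendants' portion (£600,000) is divided into 3 shares of £200,000: Adaeze and Gustav each take £200,000; Xiomara's £200,000 share passes to Xiomara's issue.
Xiomara's share (£200,000) is divided into 2 shares of £100,000: Teodor and Perrin each take £100,000.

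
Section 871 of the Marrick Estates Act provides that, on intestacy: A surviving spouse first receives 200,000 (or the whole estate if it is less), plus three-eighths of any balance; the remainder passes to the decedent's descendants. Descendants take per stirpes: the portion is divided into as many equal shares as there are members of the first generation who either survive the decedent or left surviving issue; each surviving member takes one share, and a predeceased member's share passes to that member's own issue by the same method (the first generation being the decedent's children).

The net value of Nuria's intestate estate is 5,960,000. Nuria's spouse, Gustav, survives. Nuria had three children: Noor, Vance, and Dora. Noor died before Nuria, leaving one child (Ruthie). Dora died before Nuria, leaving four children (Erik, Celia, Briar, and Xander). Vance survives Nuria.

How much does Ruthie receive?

Ruthie receives 1,200,000.

Gustav first takes 200,000, leaving a balance of 5,760,000. Gustav then takes three-eighths of the balance (2,160,000), for a total of 2,360,000. The remaining 3,600,000 passes to the descendants.
The descendants' portion (3,600,000) is divided into 3 shares of 1,200,000: Vance takes 1,200,000; Noor's 1,200,000 share passes to Noor's issue; Dora's 1,200,000 share passes to Dora's issue.
Noor's share (1,200,000) passes entirely to Ruthie.
Dora's share (1,200,000) is divided into 4 shares of 300,000: Erik, Celia, Briar, and Xander each take 300,000.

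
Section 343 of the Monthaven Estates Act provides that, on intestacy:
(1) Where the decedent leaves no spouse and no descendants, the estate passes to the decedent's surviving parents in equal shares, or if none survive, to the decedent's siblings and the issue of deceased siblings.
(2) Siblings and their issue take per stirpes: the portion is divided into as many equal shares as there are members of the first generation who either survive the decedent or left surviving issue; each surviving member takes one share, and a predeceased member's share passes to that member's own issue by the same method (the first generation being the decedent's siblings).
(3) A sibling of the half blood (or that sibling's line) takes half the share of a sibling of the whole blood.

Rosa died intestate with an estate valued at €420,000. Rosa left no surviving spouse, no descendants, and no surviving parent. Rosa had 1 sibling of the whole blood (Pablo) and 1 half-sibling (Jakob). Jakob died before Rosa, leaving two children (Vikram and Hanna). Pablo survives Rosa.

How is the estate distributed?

The entire €420,000 passes to the siblings and their issue.
Counting each half-blood sibling's line as half a unit, there are 3/2 units in €420,000, so one unit is €280,000. Whole-blood lines (Pablo) take €280,000 each; half-blood lines (Jakob) take €140,000 each.
Jakob's share (€140,000) is divided into 2 shares of €70,000: Vikram and Hanna each take €70,000.

Pablo: €280,000; Vikram: €70,000; Hanna: €70,000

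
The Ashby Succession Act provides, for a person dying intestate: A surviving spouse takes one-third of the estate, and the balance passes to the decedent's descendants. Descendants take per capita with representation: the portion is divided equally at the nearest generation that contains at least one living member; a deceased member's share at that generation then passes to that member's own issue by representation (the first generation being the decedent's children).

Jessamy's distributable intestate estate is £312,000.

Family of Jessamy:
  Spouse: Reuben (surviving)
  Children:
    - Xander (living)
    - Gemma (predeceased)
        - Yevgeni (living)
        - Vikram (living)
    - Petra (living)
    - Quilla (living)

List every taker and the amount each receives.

Reuben: £104,000; Xander: £52,000; Yevgeni: £26,000; Vikram: £26,000; Petra: £52,000; Quilla: £52,000

Reuben takes one-third of £312,000 = £104,000. The remaining £208,000 passes to the descendants.
The descendants' portion (£208,000) is divided into 4 shares of £52,000: Xander, Petra, and Quilla each take £52,000; Gemma's £52,000 share passes to Gemma's issue.
Gemma's share (£52,000) is divided into 2 shares of £26,000: Yevgeni and Vikram each take £26,000.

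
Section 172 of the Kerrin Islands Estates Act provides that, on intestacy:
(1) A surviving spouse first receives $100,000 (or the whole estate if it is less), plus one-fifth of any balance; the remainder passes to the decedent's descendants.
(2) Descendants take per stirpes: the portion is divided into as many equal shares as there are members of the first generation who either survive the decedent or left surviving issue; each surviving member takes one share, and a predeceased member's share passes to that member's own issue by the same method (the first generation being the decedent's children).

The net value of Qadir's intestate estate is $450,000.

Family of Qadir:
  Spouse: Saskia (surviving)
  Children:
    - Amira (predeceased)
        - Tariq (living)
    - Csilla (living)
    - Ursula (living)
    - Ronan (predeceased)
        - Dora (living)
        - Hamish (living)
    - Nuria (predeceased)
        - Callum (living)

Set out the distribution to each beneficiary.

Saskia first takes $100,000, leaving a balance of $350,000. Saskia then takes one-fifth of the balance ($70,000), for a total of $170,000. The remaining $280,000 passes to the descendants.
The descendants' portion ($280,000) is divided into 5 shares of $56,000: Csilla and Ursula each take $56,000; Amira's $56,000 share passes to Amira's issue; Ronan's $56,000 share passes to Ronan's issue; Nuria's $56,000 share passes to Nuria's issue.
Amira's share ($56,000) passes entirely to Tariq.
Ronan's share ($56,000) is divided into 2 shares of $28,000: Dora and Hamish each take $28,000.
Nuria's share ($56,000) passes entirely to Callum.

Saskia: $170,000; Tariq: $56,000; Csilla: $56,000; Ursula: $56,000; Dora: $28,000; Hamish: $28,000; Callum: $56,000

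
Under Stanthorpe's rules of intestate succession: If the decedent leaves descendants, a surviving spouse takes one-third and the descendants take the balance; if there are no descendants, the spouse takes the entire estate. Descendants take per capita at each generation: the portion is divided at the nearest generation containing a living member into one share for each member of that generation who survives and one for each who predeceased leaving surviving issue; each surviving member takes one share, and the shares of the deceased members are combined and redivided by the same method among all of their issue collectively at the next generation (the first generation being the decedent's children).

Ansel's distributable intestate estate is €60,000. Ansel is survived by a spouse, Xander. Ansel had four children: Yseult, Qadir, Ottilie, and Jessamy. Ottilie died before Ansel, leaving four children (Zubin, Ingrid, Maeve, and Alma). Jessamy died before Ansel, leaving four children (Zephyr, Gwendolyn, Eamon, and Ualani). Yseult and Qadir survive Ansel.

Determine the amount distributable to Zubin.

Xander takes one-third of €60,000 = €20,000. The remaining €40,000 passes to the descendants.
The descendants' portion (€40,000) is divided at the children's generation into 4 shares of €10,000. Yseult and Qadir each take €10,000. The 2 shares of the deceased (Ottilie and Jessamy) are combined into a pool of €20,000.
That pool (€20,000) is divided at the grandchildren's generation equally among Zubin, Ingrid, Maeve, Alma, Zephyr, Gwendolyn, Eamon, and Ualani: €2,500 each.

Zubin receives €2,500.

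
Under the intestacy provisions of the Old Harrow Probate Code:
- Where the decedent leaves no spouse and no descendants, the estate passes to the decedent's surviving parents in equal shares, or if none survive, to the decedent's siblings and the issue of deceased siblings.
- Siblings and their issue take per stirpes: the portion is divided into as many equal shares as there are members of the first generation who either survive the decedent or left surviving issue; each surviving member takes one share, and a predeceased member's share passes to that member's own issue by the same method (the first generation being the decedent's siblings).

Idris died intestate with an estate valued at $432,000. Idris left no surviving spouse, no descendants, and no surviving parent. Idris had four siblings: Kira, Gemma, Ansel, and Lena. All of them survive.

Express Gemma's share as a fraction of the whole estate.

The entire $432,000 passes to the siblings and their issue.
That amount ($432,000) is divided into 4 shares of $108,000: Kira, Gemma, Ansel, and Lena each take $108,000.

Gemma receives 1/4 of the estate.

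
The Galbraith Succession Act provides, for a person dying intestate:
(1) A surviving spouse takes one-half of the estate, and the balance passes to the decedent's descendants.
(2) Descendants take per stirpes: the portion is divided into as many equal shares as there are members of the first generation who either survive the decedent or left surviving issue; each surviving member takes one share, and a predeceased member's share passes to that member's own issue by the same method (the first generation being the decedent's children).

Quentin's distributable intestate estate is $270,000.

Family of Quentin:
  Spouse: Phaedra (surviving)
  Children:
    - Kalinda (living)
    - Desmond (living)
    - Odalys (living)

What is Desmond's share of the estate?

Phaedra takes one-half of $270,000 = $135,000. The remaining $135,000 passes to the descendants.
The descendants' portion ($135,000) is divided into 3 shares of $45,000: Kalinda, Desmond, and Odalys each take $45,000.

Desmond receives $45,000.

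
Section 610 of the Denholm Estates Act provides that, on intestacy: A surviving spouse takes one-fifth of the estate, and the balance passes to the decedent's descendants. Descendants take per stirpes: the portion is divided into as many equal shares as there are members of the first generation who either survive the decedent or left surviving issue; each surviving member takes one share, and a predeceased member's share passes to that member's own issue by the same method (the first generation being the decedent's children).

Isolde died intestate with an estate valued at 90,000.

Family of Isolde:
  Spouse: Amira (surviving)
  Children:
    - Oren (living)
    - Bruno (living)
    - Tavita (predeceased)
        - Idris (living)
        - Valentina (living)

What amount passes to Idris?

Idris receives 12,000.

Amira takes one-fifth of 90,000 = 18,000. The remaining 72,000 passes to the descendants.
The descendants' portion (72,000) is divided into 3 shares of 24,000: Oren and Bruno each take 24,000; Tavita's 24,000 share passes to Tavita's issue.
Tavita's share (24,000) is divided into 2 shares of 12,000: Idris and Valentina each take 12,000.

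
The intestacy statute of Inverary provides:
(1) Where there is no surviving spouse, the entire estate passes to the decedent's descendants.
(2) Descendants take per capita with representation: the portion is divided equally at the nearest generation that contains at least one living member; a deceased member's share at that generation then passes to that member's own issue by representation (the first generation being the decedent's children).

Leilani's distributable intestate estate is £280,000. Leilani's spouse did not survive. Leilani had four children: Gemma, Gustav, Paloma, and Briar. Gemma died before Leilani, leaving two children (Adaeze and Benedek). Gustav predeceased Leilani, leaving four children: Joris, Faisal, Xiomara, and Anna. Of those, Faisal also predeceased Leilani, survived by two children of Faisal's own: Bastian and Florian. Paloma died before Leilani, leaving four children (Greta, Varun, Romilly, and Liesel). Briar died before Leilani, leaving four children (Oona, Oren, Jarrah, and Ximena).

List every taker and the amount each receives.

Adaeze: £20,000; Benedek: £20,000; Joris: £20,000; Bastian: £10,000; Florian: £10,000; Xiomara: £20,000; Anna: £20,000; Greta: £20,000; Varun: £20,000; Romilly: £20,000; Liesel: £20,000; Oona: £20,000; Oren: £20,000; Jarrah: £20,000; Ximena: £20,000

The entire £280,000 passes to the descendants.
No child survives, so the initial division is made at the grandchildren's generation.
That amount (£280,000) is divided into 14 shares of £20,000: Adaeze, Benedek, Joris, Xiomara, Anna, Greta, Varun, Romilly, Liesel, Oona, Oren, Jarrah, and Ximena each take £20,000; Faisal's £20,000 share passes to Faisal's issue.
Faisal's share (£20,000) is divided into 2 shares of £10,000: Bastian and Florian each take £10,000.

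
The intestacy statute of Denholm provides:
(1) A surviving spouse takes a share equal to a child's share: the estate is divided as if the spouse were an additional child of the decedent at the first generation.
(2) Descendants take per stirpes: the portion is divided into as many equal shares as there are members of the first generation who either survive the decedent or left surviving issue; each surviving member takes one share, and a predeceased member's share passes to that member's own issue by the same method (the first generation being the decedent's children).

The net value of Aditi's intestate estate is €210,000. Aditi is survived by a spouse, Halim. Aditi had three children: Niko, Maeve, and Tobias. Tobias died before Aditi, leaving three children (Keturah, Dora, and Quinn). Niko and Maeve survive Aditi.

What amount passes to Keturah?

The spouse counts as an additional share at the children's level, so there are 4 primary shares of €52,500. Halim takes one such share (€52,500).
The children's combined portion (€157,500) is divided into 3 shares of €52,500: Niko and Maeve each take €52,500; Tobias's €52,500 share passes to Tobias's issue.
Tobias's share (€52,500) is divided into 3 shares of €17,500: Keturah, Dora, and Quinn each take €17,500.

Keturah receives €17,500.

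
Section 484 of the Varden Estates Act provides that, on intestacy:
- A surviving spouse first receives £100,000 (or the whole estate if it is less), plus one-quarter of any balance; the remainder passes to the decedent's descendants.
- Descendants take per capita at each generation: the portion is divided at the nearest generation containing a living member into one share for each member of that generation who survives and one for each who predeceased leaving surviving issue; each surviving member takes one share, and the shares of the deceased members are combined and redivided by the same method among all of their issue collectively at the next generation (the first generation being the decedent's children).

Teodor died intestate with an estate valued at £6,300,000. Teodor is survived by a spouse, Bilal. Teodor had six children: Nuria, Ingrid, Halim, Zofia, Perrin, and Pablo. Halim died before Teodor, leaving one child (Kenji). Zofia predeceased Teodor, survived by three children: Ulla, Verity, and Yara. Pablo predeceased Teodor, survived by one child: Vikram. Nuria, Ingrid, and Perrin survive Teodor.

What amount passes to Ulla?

Ulla receives £465,000.

Bilal first takes £100,000, leaving a balance of £6,200,000. Bilal then takes one-quarter of the balance (£1,550,000), for a total of £1,650,000. The remaining £4,650,000 passes to the descendants.
The descendants' portion (£4,650,000) is divided at the children's generation into 6 shares of £775,000. Nuria, Ingrid, and Perrin each take £775,000. The 3 shares of the deceased (Halim, Zofia, and Pablo) are combined into a pool of £2,325,000.
That pool (£2,325,000) is divided at the grandchildren's generation equally among Kenji, Ulla, Verity, Yara, and Vikram: £465,000 each.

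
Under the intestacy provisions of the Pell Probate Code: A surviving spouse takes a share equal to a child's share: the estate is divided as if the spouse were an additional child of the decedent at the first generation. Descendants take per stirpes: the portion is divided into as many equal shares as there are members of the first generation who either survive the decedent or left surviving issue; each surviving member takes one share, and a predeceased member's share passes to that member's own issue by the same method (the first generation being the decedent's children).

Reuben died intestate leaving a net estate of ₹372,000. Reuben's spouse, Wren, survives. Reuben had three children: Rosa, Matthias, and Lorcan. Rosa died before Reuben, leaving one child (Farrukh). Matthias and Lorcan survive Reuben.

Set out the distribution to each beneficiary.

Wren: ₹93,000; Farrukh: ₹93,000; Matthias: ₹93,000; Lorcan: ₹93,000

The spouse counts as an additional share at the children's level, so there are 4 primary shares of ₹93,000. Wren takes one such share (₹93,000).
The children's combined portion (₹279,000) is divided into 3 shares of ₹93,000: Matthias and Lorcan each take ₹93,000; Rosa's ₹93,000 share passes to Rosa's issue.
Rosa's share (₹93,000) passes entirely to Farrukh.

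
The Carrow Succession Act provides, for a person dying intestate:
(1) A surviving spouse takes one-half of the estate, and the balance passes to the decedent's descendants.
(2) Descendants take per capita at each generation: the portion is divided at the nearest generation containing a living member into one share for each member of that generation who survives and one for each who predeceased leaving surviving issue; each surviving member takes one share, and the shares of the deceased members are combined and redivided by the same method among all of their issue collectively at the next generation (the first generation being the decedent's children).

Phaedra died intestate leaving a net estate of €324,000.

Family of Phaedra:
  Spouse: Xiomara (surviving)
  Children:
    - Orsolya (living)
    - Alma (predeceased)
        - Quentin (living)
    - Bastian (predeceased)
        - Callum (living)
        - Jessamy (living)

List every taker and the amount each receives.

Xiomara takes one-half of €324,000 = €162,000. The remaining €162,000 passes to the descendants.
The descendants' portion (€162,000) is divided at the children's generation into 3 shares of €54,000. Orsolya takes €54,000. The 2 shares of the deceased (Alma and Bastian) are combined into a pool of €108,000.
That pool (€108,000) is divided at the grandchildren's generation equally among Quentin, Callum, and Jessamy: €36,000 each.

Xiomara: €162,000; Orsolya: €54,000; Quentin: €36,000; Callum: €36,000; Jessamy: €36,000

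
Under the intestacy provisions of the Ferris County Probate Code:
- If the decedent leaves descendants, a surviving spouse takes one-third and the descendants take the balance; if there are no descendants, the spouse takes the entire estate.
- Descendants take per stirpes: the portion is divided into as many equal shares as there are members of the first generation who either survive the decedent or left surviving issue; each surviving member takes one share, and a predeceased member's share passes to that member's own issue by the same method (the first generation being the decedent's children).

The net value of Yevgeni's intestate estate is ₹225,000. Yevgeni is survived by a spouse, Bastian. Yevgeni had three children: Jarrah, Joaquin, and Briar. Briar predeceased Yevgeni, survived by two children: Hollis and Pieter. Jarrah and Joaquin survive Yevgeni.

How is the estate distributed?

Bastian takes one-third of ₹225,000 = ₹75,000. The remaining ₹150,000 passes to the descendants.
The descendants' portion (₹150,000) is divided into 3 shares of ₹50,000: Jarrah and Joaquin each take ₹50,000; Briar's ₹50,000 share passes to Briar's issue.
Briar's share (₹50,000) is divided into 2 shares of ₹25,000: Hollis and Pieter each take ₹25,000.

Bastian: ₹75,000; Jarrah: ₹50,000; Joaquin: ₹50,000; Hollis: ₹25,000; Pieter: ₹25,000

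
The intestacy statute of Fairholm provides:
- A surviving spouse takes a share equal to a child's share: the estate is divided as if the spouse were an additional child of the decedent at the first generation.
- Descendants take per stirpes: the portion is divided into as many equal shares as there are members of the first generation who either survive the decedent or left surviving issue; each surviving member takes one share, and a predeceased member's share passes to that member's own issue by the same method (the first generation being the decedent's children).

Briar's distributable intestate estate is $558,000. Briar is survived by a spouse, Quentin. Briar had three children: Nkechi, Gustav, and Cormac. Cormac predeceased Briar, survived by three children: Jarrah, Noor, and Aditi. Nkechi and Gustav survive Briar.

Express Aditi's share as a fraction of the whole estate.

The spouse counts as an additional share at the children's level, so there are 4 primary shares of $139,500. Quentin takes one such share ($139,500).
The children's combined portion ($418,500) is divided into 3 shares of $139,500: Nkechi and Gustav each take $139,500; Cormac's $139,500 share passes to Cormac's issue.
Cormac's share ($139,500) is divided into 3 shares of $46,500: Jarrah, Noor, and Aditi each take $46,500.

Aditi receives 1/12 of the estate.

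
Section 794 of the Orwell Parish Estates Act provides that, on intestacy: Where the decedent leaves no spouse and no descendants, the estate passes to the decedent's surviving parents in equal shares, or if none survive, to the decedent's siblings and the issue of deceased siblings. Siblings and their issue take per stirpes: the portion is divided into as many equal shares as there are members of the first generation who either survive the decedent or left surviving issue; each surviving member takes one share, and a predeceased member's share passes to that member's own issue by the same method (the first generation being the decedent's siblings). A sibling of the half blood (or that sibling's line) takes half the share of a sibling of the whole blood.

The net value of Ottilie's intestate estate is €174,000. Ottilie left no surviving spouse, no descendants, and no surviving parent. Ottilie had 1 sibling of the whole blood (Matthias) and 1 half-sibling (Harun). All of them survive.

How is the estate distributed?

Matthias: €116,000; Harun: €58,000

The entire €174,000 passes to the siblings and their issue.
Counting each half-blood sibling's line as half a unit, there are 3/2 units in €174,000, so one unit is €116,000. Whole-blood lines (Matthias) take €116,000 each; half-blood lines (Harun) take €58,000 each.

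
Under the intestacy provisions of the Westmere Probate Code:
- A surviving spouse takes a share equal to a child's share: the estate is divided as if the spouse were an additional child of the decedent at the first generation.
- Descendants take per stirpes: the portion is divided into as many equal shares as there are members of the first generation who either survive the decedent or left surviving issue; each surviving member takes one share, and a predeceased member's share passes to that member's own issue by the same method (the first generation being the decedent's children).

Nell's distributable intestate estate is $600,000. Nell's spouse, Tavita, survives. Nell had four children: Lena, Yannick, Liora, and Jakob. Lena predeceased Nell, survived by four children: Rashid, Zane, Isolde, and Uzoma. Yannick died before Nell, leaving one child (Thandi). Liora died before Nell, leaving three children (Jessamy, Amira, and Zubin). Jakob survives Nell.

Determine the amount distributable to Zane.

The spouse counts as an additional share at the children's level, so there are 5 primary shares of $120,000. Tavita takes one such share ($120,000).
The children's combined portion ($480,000) is divided into 4 shares of $120,000: Jakob takes $120,000; Lena's $120,000 share passes to Lena's issue; Yannick's $120,000 share passes to Yannick's issue; Liora's $120,000 share passes to Liora's issue.
Lena's share ($120,000) is divided into 4 shares of $30,000: Rashid, Zane, Isolde, and Uzoma each take $30,000.
Yannick's share ($120,000) passes entirely to Thandi.
Liora's share ($120,000) is divided into 3 shares of $40,000: Jessamy, Amira, and Zubin each take $40,000.

Zane receives $30,000.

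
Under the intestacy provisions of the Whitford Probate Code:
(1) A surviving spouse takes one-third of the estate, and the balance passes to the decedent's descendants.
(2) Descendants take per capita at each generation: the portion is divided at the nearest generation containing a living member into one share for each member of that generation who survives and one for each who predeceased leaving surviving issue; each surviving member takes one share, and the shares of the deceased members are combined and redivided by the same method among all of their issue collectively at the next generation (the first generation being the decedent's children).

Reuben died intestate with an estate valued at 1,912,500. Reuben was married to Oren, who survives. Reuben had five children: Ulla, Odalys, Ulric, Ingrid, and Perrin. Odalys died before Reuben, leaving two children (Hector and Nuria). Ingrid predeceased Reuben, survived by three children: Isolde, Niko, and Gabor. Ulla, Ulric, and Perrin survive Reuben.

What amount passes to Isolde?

Isolde receives 102,000.

Oren takes one-third of 1,912,500 = 637,500. The remaining 1,275,000 passes to the descendants.
The descendants' portion (1,275,000) is divided at the children's generation into 5 shares of 255,000. Ulla, Ulric, and Perrin each take 255,000. The 2 shares of the deceased (Odalys and Ingrid) are combined into a pool of 510,000.
That pool (510,000) is divided at the grandchildren's generation equally among Hector, Nuria, Isolde, Niko, and Gabor: 102,000 each.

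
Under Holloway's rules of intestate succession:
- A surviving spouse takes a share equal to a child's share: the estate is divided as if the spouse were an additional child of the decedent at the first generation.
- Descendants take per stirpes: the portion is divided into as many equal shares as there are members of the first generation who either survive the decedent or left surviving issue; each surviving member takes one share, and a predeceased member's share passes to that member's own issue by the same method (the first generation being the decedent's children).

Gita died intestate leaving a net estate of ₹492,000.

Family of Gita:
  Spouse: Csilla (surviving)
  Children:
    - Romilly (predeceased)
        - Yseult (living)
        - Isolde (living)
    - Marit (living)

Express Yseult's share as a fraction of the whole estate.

Yseult receives 1/6 of the estate.

The spouse counts as an additional share at the children's level, so there are 3 primary shares of ₹164,000. Csilla takes one such share (₹164,000).
The children's combined portion (₹328,000) is divided into 2 shares of ₹164,000: Marit takes ₹164,000; Romilly's ₹164,000 share passes to Romilly's issue.
Romilly's share (₹164,000) is divided into 2 shares of ₹82,000: Yseult and Isolde each take ₹82,000.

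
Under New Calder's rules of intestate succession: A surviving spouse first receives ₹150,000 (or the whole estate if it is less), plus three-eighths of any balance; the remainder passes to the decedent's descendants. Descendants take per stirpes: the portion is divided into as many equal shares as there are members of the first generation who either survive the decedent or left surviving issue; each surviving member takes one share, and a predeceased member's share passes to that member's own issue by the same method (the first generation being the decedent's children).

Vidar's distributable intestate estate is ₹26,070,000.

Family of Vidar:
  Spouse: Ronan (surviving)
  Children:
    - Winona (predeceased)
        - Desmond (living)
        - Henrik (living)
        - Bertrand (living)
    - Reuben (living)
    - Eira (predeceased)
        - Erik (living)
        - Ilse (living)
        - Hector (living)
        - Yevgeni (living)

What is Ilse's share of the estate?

Ilse receives ₹1,350,000.

Ronan first takes ₹150,000, leaving a balance of ₹25,920,000. Ronan then takes three-eighths of the balance (₹9,720,000), for a total of ₹9,870,000. The remaining ₹16,200,000 passes to the descendants.
The descendants' portion (₹16,200,000) is divided into 3 shares of ₹5,400,000: Reuben takes ₹5,400,000; Winona's ₹5,400,000 share passes to Winona's issue; Eira's ₹5,400,000 share passes to Eira's issue.
Winona's share (₹5,400,000) is divided into 3 shares of ₹1,800,000: Desmond, Henrik, and Bertrand each take ₹1,800,000.
Eira's share (₹5,400,000) is divided into 4 shares of ₹1,350,000: Erik, Ilse, Hector, and Yevgeni each take ₹1,350,000.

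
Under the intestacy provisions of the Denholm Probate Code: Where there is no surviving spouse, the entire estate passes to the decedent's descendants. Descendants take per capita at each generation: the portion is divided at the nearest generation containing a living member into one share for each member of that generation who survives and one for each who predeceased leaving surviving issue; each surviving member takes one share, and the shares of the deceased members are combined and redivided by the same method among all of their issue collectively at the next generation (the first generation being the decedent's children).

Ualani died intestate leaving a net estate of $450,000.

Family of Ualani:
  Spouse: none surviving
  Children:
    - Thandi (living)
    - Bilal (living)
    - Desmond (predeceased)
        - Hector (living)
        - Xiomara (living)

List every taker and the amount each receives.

The entire $450,000 passes to the descendants.
That amount ($450,000) is divided at the children's generation into 3 shares of $150,000. Thandi and Bilal each take $150,000. The remaining share for the deceased Desmond ($150,000) is carried to the next generation.
That pool ($150,000) is divided at the grandchildren's generation equally among Hector and Xiomara: $75,000 each.

Thandi: $150,000; Bilal: $150,000; Hector: $75,000; Xiomara: $75,000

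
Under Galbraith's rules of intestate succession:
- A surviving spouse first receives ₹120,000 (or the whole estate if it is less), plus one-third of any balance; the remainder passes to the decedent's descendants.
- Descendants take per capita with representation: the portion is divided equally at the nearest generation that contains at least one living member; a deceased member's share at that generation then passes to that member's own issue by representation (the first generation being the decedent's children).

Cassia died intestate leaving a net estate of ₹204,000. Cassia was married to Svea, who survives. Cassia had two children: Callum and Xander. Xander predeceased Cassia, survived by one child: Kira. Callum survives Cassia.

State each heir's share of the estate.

Svea first takes ₹120,000, leaving a balance of ₹84,000. Svea then takes one-third of the balance (₹28,000), for a total of ₹148,000. The remaining ₹56,000 passes to the descendants.
The descendants' portion (₹56,000) is divided into 2 shares of ₹28,000: Callum takes ₹28,000; Xander's ₹28,000 share passes to Xander's issue.
Xander's share (₹28,000) passes entirely to Kira.

Svea: ₹148,000; Callum: ₹28,000; Kira: ₹28,000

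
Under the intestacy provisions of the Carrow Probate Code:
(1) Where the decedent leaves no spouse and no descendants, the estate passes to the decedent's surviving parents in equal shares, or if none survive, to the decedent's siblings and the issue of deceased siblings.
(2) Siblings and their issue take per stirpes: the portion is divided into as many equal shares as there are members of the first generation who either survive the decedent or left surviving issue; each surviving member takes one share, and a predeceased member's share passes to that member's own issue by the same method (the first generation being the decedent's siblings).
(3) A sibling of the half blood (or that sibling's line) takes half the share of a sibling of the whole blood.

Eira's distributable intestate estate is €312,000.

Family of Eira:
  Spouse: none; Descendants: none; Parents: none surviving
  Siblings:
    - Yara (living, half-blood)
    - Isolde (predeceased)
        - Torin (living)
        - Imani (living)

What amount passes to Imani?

Imani receives €104,000.

The entire €312,000 passes to the siblings and their issue.
Counting each half-blood sibling's line as half a unit, there are 3/2 units in €312,000, so one unit is €208,000. Whole-blood lines (Isolde) take €208,000 each; half-blood lines (Yara) take €104,000 each.
Isolde's share (€208,000) is divided into 2 shares of €104,000: Torin and Imani each take €104,000.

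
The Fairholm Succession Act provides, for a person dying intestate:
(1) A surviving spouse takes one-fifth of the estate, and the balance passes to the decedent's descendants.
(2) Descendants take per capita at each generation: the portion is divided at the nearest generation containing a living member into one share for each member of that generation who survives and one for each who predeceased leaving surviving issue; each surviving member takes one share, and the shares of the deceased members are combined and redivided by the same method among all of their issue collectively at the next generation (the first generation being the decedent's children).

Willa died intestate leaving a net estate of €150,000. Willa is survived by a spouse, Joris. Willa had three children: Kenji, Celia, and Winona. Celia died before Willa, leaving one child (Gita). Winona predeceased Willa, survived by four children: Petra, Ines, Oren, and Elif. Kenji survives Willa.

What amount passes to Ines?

Joris takes one-fifth of €150,000 = €30,000. The remaining €120,000 passes to the descendants.
The descendants' portion (€120,000) is divided at the children's generation into 3 shares of €40,000. Kenji takes €40,000. The 2 shares of the deceased (Celia and Winona) are combined into a pool of €80,000.
That pool (€80,000) is divided at the grandchildren's generation equally among Gita, Petra, Ines, Oren, and Elif: €16,000 each.

Ines receives €16,000.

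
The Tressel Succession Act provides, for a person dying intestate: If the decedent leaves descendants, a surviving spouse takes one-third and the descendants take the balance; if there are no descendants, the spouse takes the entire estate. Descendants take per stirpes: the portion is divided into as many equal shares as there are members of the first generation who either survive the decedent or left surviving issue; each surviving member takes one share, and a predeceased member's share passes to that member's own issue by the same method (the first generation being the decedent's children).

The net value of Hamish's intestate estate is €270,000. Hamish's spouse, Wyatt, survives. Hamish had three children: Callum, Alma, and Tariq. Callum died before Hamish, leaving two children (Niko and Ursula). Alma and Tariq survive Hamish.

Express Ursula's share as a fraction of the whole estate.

Ursula receives 1/9 of the estate.

Wyatt takes one-third of €270,000 = €90,000. The remaining €180,000 passes to the descendants.
The descendants' portion (€180,000) is divided into 3 shares of €60,000: Alma and Tariq each take €60,000; Callum's €60,000 share passes to Callum's issue.
Callum's share (€60,000) is divided into 2 shares of €30,000: Niko and Ursula each take €30,000.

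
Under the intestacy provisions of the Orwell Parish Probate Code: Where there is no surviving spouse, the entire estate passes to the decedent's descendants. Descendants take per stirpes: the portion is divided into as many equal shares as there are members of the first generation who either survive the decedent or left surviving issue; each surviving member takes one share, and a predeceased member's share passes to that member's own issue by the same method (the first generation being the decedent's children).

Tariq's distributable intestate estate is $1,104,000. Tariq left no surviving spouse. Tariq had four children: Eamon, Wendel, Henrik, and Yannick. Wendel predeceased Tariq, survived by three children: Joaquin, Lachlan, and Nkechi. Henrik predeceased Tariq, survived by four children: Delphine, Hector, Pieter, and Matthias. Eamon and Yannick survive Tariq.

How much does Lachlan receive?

The entire $1,104,000 passes to the descendants.
That amount ($1,104,000) is divided into 4 shares of $276,000: Eamon and Yannick each take $276,000; Wendel's $276,000 share passes to Wendel's issue; Henrik's $276,000 share passes to Henrik's issue.
Wendel's share ($276,000) is divided into 3 shares of $92,000: Joaquin, Lachlan, and Nkechi each take $92,000.
Henrik's share ($276,000) is divided into 4 shares of $69,000: Delphine, Hector, Pieter, and Matthias each take $69,000.

Lachlan receives $92,000.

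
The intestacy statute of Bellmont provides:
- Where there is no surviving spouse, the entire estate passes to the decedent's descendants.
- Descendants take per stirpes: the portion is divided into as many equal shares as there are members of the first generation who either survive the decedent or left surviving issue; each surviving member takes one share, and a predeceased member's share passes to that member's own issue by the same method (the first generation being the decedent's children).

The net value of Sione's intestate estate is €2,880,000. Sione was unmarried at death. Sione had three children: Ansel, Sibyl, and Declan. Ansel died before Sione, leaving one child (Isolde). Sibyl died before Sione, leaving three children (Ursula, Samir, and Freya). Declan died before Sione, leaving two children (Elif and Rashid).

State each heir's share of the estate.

Isolde: €960,000; Ursula: €320,000; Samir: €320,000; Freya: €320,000; Elif: €480,000; Rashid: €480,000

The entire €2,880,000 passes to the descendants.
That amount (€2,880,000) is divided into 3 shares of €960,000: Ansel's €960,000 share passes to Ansel's issue; Sibyl's €960,000 share passes to Sibyl's issue; Declan's €960,000 share passes to Declan's issue.
Ansel's share (€960,000) passes entirely to Isolde.
Sibyl's share (€960,000) is divided into 3 shares of €320,000: Ursula, Samir, and Freya each take €320,000.
Declan's share (€960,000) is divided into 2 shares of €480,000: Elif and Rashid each take €480,000.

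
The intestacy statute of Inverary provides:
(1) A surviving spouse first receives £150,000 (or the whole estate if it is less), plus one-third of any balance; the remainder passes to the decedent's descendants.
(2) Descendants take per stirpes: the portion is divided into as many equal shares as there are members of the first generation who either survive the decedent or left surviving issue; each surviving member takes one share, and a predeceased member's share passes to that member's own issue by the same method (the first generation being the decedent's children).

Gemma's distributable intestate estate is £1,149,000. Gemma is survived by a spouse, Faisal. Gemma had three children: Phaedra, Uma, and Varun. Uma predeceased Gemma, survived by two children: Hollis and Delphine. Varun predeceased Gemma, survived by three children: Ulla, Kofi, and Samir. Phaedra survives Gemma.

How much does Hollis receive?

Faisal first takes £150,000, leaving a balance of £999,000. Faisal then takes one-third of the balance (£333,000), for a total of £483,000. The remaining £666,000 passes to the descendants.
The descendants' portion (£666,000) is divided into 3 shares of £222,000: Phaedra takes £222,000; Uma's £222,000 share passes to Uma's issue; Varun's £222,000 share passes to Varun's issue.
Uma's share (£222,000) is divided into 2 shares of £111,000: Hollis and Delphine each take £111,000.
Varun's share (£222,000) is divided into 3 shares of £74,000: Ulla, Kofi, and Samir each take £74,000.

Hollis receives £111,000.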